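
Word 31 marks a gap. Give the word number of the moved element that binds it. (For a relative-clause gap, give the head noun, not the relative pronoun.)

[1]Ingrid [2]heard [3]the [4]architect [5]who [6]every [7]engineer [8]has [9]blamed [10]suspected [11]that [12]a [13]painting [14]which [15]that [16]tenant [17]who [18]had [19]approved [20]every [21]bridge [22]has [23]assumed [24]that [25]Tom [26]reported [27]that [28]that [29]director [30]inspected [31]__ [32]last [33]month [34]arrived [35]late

The gap at 31 is the object of "inspected", inside a relative clause.
The relative pronoun is "which" (word 14); it is bound by the head noun immediately before it.
Its filler is the head noun "painting", at word 13.

13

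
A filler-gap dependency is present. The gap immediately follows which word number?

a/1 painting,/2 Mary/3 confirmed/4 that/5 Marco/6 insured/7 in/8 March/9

The displaced element is "a painting" (word 2).
It is linked across 1 clause boundary (that).
It functions as the direct object of "insured", so the gap sits immediately after word 7 ("insured").
Base order: Mary confirmed that Marco insured a painting in March.

7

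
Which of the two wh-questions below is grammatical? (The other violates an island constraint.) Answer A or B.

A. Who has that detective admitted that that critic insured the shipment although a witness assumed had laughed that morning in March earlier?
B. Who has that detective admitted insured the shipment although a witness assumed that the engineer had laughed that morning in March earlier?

B

In A, the wh-phrase is extracted from inside an adjunct island (introduced by "although"), which blocks movement.
In B, the extraction path crosses only that-complement boundaries, which are transparent.
So B is grammatical.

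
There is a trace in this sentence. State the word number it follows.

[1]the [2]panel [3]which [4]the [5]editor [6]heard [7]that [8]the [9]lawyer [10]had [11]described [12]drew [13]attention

11

The displaced element is "the panel" (word 2).
It is linked across 1 clause boundary (that).
It functions as the direct object of "described", so the gap sits immediately after word 11 ("described").
Base order: The editor heard that the lawyer had described the panel.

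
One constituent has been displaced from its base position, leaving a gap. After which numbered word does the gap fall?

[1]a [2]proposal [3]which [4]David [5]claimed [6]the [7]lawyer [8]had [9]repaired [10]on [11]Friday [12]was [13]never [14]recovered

The displaced element is "a proposal" (word 2).
It is linked across 1 clause boundary (Ø).
It functions as the direct object of "repaired", so the gap sits immediately after word 9 ("repaired").
Base order: David claimed the lawyer had repaired a proposal on Friday.

9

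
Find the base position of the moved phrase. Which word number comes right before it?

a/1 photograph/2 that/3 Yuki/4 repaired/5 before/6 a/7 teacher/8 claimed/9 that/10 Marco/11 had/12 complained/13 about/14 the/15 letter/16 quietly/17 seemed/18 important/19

5

The displaced element is "a photograph" (word 2).
It functions as the direct object of "repaired", so the gap sits immediately after word 5 ("repaired").
Base order: Yuki repaired a photograph before a teacher claimed that Marco had complained about the letter quietly.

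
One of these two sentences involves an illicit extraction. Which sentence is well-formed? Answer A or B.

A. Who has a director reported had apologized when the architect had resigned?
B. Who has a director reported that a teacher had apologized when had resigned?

In B, the wh-phrase is extracted from inside an adjunct island (introduced by "when"), which blocks movement.
In A, the extraction path crosses only that-complement boundaries, which are transparent.
So A is grammatical.

A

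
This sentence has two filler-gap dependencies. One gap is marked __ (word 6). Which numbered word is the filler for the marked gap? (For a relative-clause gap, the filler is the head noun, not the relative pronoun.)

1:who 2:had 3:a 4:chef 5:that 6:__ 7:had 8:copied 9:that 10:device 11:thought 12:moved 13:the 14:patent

4

The marked gap is inside the relative clause, the subject of "copied".
Its filler is the head noun "chef" (via "that"), at word 4.
(The other dependency links word 1 to a gap after word 11.)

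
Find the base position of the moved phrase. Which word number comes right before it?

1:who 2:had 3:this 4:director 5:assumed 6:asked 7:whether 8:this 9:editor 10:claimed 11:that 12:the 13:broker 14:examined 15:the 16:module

5

The displaced element is "who" (word 1).
It is linked across 1 clause boundary (Ø).
It functions as the subject of "asked", so the gap sits immediately after word 5 ("assumed").
Base order: This director had assumed that who asked whether this editor claimed that the broker examined the module.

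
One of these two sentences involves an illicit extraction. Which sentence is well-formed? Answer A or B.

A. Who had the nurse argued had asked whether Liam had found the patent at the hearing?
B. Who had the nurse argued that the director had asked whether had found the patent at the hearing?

A

In B, the wh-phrase is extracted from inside a wh-island (introduced by "whether"), which blocks movement.
In A, the extraction path crosses only that-complement boundaries, which are transparent.
So A is grammatical.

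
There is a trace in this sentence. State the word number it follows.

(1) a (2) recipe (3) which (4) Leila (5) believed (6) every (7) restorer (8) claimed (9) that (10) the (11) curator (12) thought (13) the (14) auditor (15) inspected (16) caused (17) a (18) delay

15

The displaced element is "a recipe" (word 2).
It is linked across 3 clause boundaries (Ø → that → Ø).
It functions as the direct object of "inspected", so the gap sits immediately after word 15 ("inspected").
Base order: Leila believed every restorer claimed that the curator thought the auditor inspected a recipe.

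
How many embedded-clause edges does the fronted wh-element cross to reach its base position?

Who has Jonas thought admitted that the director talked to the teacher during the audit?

"who" is extracted from the subject of "admitted".
Boundaries crossed, outermost first: [Ø] — 1 in total.

1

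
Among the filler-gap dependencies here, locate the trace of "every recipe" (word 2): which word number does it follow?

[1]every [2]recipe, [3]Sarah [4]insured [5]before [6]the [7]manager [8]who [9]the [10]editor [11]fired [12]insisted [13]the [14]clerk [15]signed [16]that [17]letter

The displaced element is "every recipe" (word 2).
It functions as the direct object of "insured", so the gap sits immediately after word 4 ("insured").
Base order: Sarah insured every recipe before the manager who the editor fired insisted the clerk signed that letter.

4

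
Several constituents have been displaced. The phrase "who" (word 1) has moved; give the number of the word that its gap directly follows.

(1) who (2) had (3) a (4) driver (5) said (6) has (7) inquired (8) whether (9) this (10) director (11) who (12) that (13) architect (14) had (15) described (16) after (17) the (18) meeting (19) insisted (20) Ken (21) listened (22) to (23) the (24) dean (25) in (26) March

5

The displaced element is "who" (word 1).
It is linked across 1 clause boundary (Ø).
It functions as the subject of "inquired", so the gap sits immediately after word 5 ("said").
Base order: A driver had said who has inquired whether this director who that architect had described after the meeting insisted Ken listened to the dean in March.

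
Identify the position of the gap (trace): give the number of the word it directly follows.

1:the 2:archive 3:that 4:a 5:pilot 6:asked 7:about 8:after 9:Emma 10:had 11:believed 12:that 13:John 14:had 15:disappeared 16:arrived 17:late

The displaced element is "the archive" (word 2).
It functions as the object of the preposition "about" of "asked", so the gap sits immediately after word 7 ("about").
Base order: A pilot asked about the archive after Emma had believed that John had disappeared.

7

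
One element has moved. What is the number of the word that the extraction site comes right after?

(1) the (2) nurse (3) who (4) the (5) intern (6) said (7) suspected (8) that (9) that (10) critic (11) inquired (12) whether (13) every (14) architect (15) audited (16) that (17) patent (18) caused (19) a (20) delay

6

The displaced element is "the nurse" (word 2).
It is linked across 1 clause boundary (Ø).
It functions as the subject of "suspected", so the gap sits immediately after word 6 ("said").
Base order: The intern said that the nurse suspected that that critic inquired whether every architect audited that patent.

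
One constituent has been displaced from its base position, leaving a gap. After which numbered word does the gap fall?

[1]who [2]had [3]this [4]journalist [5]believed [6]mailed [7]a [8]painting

The displaced element is "who" (word 1).
It is linked across 1 clause boundary (Ø).
It functions as the subject of "mailed", so the gap sits immediately after word 5 ("believed").
Base order: This journalist had believed that who mailed a painting.

5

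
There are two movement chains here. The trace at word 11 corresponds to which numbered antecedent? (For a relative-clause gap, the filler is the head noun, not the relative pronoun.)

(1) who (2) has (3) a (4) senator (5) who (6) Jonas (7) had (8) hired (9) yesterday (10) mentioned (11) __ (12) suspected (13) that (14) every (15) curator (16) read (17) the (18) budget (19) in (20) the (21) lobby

The marked gap is the subject of "suspected".
Its filler is the fronted wh-phrase "who", at word 1.
(The other dependency links word 4 to a gap after word 8.)

1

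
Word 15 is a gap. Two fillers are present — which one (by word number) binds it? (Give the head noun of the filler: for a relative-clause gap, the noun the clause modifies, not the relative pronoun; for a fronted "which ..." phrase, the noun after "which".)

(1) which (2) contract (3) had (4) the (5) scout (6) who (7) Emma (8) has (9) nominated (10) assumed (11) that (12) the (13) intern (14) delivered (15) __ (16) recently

The marked gap is the direct object of "delivered".
Its filler is the fronted wh-phrase "which contract", at word 2.
(The other dependency links word 5 to a gap after word 9.)

2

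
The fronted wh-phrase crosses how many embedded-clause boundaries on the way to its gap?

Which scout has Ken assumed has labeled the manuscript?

"which scout" is extracted from the subject of "labeled".
Boundaries crossed, outermost first: [Ø] — 1 in total.

1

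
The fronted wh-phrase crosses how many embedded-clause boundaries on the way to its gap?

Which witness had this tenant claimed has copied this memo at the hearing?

1

"which witness" is extracted from the subject of "copied".
Boundaries crossed, outermost first: [Ø] — 1 in total.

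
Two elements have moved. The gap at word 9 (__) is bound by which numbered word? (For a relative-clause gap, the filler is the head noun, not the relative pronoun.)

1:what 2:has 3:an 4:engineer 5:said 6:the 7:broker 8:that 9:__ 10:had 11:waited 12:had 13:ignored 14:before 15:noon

The marked gap is inside the relative clause, the subject of "waited".
Its filler is the head noun "broker" (via "that"), at word 7.
(The other dependency links word 1 to a gap after word 13.)

7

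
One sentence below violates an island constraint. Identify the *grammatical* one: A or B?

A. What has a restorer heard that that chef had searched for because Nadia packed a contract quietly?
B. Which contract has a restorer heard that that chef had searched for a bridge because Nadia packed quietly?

A

In B, the wh-phrase is extracted from inside an adjunct island (introduced by "because"), which blocks movement.
In A, the extraction path crosses only that-complement boundaries, which are transparent.
So A is grammatical.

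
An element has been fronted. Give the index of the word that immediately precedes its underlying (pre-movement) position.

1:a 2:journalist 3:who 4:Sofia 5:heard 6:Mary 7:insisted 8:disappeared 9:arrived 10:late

7

The displaced element is "a journalist" (word 2).
It is linked across 2 clause boundaries (Ø → Ø).
It functions as the subject of "disappeared", so the gap sits immediately after word 7 ("insisted").
Base order: Sofia heard Mary insisted that a journalist disappeared.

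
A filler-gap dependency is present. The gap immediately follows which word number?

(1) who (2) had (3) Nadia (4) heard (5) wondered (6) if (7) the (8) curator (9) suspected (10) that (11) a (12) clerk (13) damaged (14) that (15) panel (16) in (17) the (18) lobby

4

The displaced element is "who" (word 1).
It is linked across 1 clause boundary (Ø).
It functions as the subject of "wondered", so the gap sits immediately after word 4 ("heard").
Base order: Nadia had heard that who wondered if the curator suspected that a clerk damaged that panel in the lobby.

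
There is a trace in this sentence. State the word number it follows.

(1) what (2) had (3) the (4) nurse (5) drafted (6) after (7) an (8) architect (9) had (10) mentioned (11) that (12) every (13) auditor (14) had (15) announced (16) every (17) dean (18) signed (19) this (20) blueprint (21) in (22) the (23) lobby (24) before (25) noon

The displaced element is "what" (word 1).
It functions as the direct object of "drafted", so the gap sits immediately after word 5 ("drafted").
Base order: The nurse had drafted what after an architect had mentioned that every auditor had announced every dean signed this blueprint in the lobby before noon.

5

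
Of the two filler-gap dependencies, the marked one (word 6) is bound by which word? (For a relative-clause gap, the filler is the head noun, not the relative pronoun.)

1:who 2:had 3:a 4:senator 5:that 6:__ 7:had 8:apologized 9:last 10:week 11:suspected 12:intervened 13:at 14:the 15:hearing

The marked gap is inside the relative clause, the subject of "apologized".
Its filler is the head noun "senator" (via "that"), at word 4.
(The other dependency links word 1 to a gap after word 11.)

4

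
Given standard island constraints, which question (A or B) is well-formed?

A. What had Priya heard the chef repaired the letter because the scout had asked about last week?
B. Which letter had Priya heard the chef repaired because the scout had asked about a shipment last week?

In A, the wh-phrase is extracted from inside an adjunct island (introduced by "because"), which blocks movement.
In B, the extraction path crosses only that-complement boundaries, which are transparent.
So B is grammatical.

B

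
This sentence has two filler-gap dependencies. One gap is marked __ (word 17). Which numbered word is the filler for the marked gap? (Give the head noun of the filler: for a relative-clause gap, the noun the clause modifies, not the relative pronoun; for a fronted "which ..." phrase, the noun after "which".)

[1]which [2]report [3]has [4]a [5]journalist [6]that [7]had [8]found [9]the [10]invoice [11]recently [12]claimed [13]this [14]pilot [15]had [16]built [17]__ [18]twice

The marked gap is the direct object of "built".
Its filler is the fronted wh-phrase "which report", at word 2.
(The other dependency links word 5 to a gap after word 6.)

2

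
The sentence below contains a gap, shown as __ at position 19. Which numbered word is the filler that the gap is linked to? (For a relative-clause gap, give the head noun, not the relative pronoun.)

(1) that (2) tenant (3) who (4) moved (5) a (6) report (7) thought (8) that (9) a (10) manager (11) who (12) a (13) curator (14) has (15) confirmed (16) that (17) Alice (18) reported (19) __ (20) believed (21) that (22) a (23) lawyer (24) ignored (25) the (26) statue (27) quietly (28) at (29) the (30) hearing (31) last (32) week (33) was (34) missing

The gap at 19 is the subject of "believed", inside a relative clause.
The relative pronoun is "who" (word 11); it is bound by the head noun immediately before it.
Its filler is the head noun "manager", at word 10.

10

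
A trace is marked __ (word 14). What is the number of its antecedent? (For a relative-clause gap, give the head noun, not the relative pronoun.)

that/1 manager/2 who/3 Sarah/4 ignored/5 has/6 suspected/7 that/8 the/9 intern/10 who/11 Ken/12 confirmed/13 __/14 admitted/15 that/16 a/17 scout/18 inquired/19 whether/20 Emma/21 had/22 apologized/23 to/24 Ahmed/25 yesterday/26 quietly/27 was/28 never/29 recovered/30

The gap at 14 is the subject of "admitted", inside a relative clause.
The relative pronoun is "who" (word 11); it is bound by the head noun immediately before it.
Its filler is the head noun "intern", at word 10.

10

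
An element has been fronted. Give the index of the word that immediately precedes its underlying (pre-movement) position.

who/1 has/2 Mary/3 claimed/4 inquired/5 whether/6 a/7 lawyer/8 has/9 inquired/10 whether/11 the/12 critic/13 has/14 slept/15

The displaced element is "who" (word 1).
It is linked across 1 clause boundary (Ø).
It functions as the subject of "inquired", so the gap sits immediately after word 4 ("claimed").
Base order: Mary has claimed who inquired whether a lawyer has inquired whether the critic has slept.

4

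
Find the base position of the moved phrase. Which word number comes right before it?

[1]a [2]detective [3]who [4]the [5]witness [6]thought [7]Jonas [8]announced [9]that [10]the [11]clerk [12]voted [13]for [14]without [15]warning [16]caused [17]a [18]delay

The displaced element is "a detective" (word 2).
It is linked across 2 clause boundaries (Ø → that).
It functions as the object of the preposition "for" of "voted", so the gap sits immediately after word 13 ("for").
Base order: The witness thought Jonas announced that the clerk voted for a detective without warning.

13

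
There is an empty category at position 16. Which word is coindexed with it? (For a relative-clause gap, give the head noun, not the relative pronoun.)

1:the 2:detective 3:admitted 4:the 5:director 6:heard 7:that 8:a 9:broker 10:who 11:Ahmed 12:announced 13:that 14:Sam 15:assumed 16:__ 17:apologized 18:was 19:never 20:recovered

The gap at 16 is the subject of "apologized", inside a relative clause.
The relative pronoun is "who" (word 10); it is bound by the head noun immediately before it.
Its filler is the head noun "broker", at word 9.

9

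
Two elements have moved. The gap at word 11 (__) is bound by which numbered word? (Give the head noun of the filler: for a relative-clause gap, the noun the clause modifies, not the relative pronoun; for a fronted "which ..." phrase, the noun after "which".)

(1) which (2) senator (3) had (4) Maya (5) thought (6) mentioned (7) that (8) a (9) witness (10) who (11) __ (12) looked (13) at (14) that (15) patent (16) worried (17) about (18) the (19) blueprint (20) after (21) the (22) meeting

9

The marked gap is inside the relative clause, the subject of "looked".
Its filler is the head noun "witness" (via "who"), at word 9.
(The other dependency links word 2 to a gap after word 5.)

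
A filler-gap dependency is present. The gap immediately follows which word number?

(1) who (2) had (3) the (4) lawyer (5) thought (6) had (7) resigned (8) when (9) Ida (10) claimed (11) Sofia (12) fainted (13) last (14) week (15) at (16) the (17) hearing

The displaced element is "who" (word 1).
It is linked across 1 clause boundary (Ø).
It functions as the subject of "resigned", so the gap sits immediately after word 5 ("thought").
Base order: The lawyer had thought who had resigned when Ida claimed Sofia fainted last week at the hearing.

5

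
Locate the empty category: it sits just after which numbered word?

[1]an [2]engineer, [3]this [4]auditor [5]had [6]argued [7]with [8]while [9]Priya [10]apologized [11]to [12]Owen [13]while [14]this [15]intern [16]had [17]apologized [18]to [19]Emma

7

The displaced element is "an engineer" (word 2).
It functions as the object of the preposition "with" of "argued", so the gap sits immediately after word 7 ("with").
Base order: This auditor had argued with an engineer while Priya apologized to Owen while this intern had apologized to Emma.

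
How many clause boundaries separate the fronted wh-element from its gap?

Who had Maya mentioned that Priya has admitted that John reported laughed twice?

"who" is extracted from the subject of "laughed".
Boundaries crossed, outermost first: [that], [that], [Ø] — 3 in total.

3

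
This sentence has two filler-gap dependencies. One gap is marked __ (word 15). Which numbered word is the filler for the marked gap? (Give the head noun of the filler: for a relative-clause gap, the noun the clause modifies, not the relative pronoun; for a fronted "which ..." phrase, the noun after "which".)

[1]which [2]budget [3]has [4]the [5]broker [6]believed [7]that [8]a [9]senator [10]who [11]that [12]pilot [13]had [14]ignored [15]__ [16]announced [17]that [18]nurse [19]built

The marked gap is inside the relative clause, the direct object of "ignored".
Its filler is the head noun "senator" (via "who"), at word 9.
(The other dependency links word 2 to a gap after word 19.)

9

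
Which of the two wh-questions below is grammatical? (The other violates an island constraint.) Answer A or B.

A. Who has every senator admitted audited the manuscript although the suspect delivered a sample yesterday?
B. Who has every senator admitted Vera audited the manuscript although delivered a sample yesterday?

In B, the wh-phrase is extracted from inside an adjunct island (introduced by "although"), which blocks movement.
In A, the extraction path crosses only that-complement boundaries, which are transparent.
So A is grammatical.

A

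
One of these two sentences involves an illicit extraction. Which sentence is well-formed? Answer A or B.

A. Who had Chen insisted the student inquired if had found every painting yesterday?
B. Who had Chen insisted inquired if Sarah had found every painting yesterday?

B

In A, the wh-phrase is extracted from inside a wh-island (introduced by "if"), which blocks movement.
In B, the extraction path crosses only that-complement boundaries, which are transparent.
So B is grammatical.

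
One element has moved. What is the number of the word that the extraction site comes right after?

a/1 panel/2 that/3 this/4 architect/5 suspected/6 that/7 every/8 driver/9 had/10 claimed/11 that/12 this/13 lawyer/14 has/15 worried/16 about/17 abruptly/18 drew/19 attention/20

17

The displaced element is "a panel" (word 2).
It is linked across 2 clause boundaries (that → that).
It functions as the object of the preposition "about" of "worried", so the gap sits immediately after word 17 ("about").
Base order: This architect suspected that every driver had claimed that this lawyer has worried about a panel abruptly.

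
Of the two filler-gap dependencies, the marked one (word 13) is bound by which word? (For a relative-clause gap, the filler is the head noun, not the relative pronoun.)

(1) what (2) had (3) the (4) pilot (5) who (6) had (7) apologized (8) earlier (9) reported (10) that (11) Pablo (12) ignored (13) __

1

The marked gap is the direct object of "ignored".
Its filler is the fronted wh-phrase "what", at word 1.
(The other dependency links word 4 to a gap after word 5.)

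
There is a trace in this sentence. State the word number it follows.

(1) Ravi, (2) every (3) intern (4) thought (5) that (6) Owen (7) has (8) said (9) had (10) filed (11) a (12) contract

The displaced element is "Ravi" (word 1).
It is linked across 2 clause boundaries (that → Ø).
It functions as the subject of "filed", so the gap sits immediately after word 8 ("said").
Base order: Every intern thought that Owen has said that Ravi had filed a contract.

8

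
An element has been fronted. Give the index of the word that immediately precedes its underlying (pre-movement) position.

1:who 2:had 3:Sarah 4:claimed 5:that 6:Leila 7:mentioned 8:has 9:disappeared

7

The displaced element is "who" (word 1).
It is linked across 2 clause boundaries (that → Ø).
It functions as the subject of "disappeared", so the gap sits immediately after word 7 ("mentioned").
Base order: Sarah had claimed that Leila mentioned who has disappeared.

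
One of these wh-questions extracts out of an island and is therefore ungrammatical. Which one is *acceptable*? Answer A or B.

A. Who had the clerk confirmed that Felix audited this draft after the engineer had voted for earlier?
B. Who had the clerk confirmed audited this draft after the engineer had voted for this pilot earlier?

In A, the wh-phrase is extracted from inside an adjunct island (introduced by "after"), which blocks movement.
In B, the extraction path crosses only that-complement boundaries, which are transparent.
So B is grammatical.

B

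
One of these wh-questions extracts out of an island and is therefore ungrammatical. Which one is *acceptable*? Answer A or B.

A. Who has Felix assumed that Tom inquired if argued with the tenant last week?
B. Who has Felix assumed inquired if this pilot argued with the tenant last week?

In A, the wh-phrase is extracted from inside a wh-island (introduced by "if"), which blocks movement.
In B, the extraction path crosses only that-complement boundaries, which are transparent.
So B is grammatical.

B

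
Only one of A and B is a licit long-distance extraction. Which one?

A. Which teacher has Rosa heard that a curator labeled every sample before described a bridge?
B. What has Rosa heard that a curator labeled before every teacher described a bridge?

In A, the wh-phrase is extracted from inside an adjunct island (introduced by "before"), which blocks movement.
In B, the extraction path crosses only that-complement boundaries, which are transparent.
So B is grammatical.

B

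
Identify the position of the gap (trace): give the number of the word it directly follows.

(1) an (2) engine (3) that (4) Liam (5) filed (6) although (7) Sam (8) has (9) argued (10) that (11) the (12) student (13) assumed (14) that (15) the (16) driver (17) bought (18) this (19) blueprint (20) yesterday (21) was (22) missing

The displaced element is "an engine" (word 2).
It functions as the direct object of "filed", so the gap sits immediately after word 5 ("filed").
Base order: Liam filed an engine although Sam has argued that the student assumed that the driver bought this blueprint yesterday.

5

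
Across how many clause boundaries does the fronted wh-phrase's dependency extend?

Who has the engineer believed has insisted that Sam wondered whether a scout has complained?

1

"who" is extracted from the subject of "insisted".
Boundaries crossed, outermost first: [Ø] — 1 in total.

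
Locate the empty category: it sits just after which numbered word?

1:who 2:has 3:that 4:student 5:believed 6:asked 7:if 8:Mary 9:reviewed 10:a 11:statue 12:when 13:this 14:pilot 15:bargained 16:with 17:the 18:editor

5

The displaced element is "who" (word 1).
It is linked across 1 clause boundary (Ø).
It functions as the subject of "asked", so the gap sits immediately after word 5 ("believed").
Base order: That student has believed who asked if Mary reviewed a statue when this pilot bargained with the editor.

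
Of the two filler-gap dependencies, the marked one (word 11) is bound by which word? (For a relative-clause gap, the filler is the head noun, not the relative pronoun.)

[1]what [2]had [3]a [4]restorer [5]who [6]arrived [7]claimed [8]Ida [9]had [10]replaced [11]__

1

The marked gap is the direct object of "replaced".
Its filler is the fronted wh-phrase "what", at word 1.
(The other dependency links word 4 to a gap after word 5.)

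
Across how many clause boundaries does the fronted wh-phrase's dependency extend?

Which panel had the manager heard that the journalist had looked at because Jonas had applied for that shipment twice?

"which panel" is extracted from the PP object of "looked".
Boundaries crossed, outermost first: [that] — 1 in total.

1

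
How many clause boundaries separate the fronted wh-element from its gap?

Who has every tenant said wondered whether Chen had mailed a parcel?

"who" is extracted from the subject of "wondered".
Boundaries crossed, outermost first: [Ø] — 1 in total.

1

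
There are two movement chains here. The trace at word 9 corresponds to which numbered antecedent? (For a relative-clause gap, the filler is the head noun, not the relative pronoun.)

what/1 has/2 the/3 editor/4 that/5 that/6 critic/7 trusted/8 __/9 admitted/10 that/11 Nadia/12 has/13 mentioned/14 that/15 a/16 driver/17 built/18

The marked gap is inside the relative clause, the direct object of "trusted".
Its filler is the head noun "editor" (via "that"), at word 4.
(The other dependency links word 1 to a gap after word 18.)

4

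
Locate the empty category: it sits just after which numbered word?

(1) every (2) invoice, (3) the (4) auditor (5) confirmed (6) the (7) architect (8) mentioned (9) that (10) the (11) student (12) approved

The displaced element is "every invoice" (word 2).
It is linked across 2 clause boundaries (Ø → that).
It functions as the direct object of "approved", so the gap sits immediately after word 12 ("approved").
Base order: The auditor confirmed the architect mentioned that the student approved every invoice.

12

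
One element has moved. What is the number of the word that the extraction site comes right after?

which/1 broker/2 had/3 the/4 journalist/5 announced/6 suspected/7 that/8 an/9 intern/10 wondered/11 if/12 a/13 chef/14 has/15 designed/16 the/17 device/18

The displaced element is "which broker" (word 2).
It is linked across 1 clause boundary (Ø).
It functions as the subject of "suspected", so the gap sits immediately after word 6 ("announced").
Base order: The journalist had announced that which broker suspected that an intern wondered if a chef has designed the device.

6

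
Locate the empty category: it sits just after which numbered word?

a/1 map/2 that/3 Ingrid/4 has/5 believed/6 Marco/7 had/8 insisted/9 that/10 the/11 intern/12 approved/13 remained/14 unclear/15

The displaced element is "a map" (word 2).
It is linked across 2 clause boundaries (Ø → that).
It functions as the direct object of "approved", so the gap sits immediately after word 13 ("approved").
Base order: Ingrid has believed Marco had insisted that the intern approved a map.

13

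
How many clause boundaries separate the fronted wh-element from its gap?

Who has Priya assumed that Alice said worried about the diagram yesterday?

2

"who" is extracted from the subject of "worried".
Boundaries crossed, outermost first: [that], [Ø] — 2 in total.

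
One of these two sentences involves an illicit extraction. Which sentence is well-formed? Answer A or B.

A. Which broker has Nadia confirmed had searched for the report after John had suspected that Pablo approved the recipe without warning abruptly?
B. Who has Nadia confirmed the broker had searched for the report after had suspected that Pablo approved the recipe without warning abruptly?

A

In B, the wh-phrase is extracted from inside an adjunct island (introduced by "after"), which blocks movement.
In A, the extraction path crosses only that-complement boundaries, which are transparent.
So A is grammatical.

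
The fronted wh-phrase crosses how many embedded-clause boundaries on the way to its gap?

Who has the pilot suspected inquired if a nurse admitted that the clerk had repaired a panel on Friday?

1

"who" is extracted from the subject of "inquired".
Boundaries crossed, outermost first: [Ø] — 1 in total.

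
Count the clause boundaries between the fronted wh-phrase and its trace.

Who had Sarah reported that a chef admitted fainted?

2

"who" is extracted from the subject of "fainted".
Boundaries crossed, outermost first: [that], [Ø] — 2 in total.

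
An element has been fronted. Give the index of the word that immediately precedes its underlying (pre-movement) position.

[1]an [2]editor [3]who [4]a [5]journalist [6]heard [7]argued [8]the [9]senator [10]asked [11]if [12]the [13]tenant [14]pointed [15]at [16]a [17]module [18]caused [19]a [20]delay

6

The displaced element is "an editor" (word 2).
It is linked across 1 clause boundary (Ø).
It functions as the subject of "argued", so the gap sits immediately after word 6 ("heard").
Base order: A journalist heard that an editor argued the senator asked if the tenant pointed at a module.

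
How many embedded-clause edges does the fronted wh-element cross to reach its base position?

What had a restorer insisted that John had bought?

1

"what" is extracted from the object of "bought".
Boundaries crossed, outermost first: [that] — 1 in total.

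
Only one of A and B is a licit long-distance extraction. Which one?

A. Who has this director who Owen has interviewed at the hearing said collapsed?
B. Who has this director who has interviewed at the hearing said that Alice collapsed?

A

In B, the wh-phrase is extracted from inside a complex-NP island (relative clause) (introduced by "who"), which blocks movement.
In A, the extraction path crosses only that-complement boundaries, which are transparent.
So A is grammatical.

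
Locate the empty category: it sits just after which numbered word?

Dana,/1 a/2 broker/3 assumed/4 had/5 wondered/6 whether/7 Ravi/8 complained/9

4

The displaced element is "Dana" (word 1).
It is linked across 1 clause boundary (Ø).
It functions as the subject of "wondered", so the gap sits immediately after word 4 ("assumed").
Base order: A broker assumed Dana had wondered whether Ravi complained.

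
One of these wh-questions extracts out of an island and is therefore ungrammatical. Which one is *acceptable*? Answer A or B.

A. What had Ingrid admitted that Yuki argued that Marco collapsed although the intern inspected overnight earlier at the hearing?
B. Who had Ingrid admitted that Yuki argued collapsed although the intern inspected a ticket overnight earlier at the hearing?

In A, the wh-phrase is extracted from inside an adjunct island (introduced by "although"), which blocks movement.
In B, the extraction path crosses only that-complement boundaries, which are transparent.
So B is grammatical.

B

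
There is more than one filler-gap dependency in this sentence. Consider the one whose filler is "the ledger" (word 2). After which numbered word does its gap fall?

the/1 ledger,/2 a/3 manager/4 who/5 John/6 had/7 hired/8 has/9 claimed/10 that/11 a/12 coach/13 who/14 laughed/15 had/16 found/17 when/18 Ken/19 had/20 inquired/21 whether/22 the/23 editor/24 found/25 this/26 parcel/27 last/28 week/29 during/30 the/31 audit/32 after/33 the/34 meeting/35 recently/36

The displaced element is "the ledger" (word 2).
It is linked across 1 clause boundary (that).
It functions as the direct object of "found", so the gap sits immediately after word 17 ("found").
Base order: A manager who John had hired has claimed that a coach who laughed had found the ledger when Ken had inquired whether the editor found this parcel last week during the audit after the meeting recently.

17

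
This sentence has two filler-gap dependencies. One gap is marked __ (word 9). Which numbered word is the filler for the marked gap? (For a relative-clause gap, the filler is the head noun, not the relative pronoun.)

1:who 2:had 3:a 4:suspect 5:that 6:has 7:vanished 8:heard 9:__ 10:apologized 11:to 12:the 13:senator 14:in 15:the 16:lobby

The marked gap is the subject of "apologized".
Its filler is the fronted wh-phrase "who", at word 1.
(The other dependency links word 4 to a gap after word 5.)

1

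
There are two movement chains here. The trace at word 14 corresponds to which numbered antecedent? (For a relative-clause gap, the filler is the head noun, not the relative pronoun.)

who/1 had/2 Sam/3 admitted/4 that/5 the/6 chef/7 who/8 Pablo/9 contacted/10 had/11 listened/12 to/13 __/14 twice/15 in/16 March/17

The marked gap is the object of the preposition "to" of "listened".
Its filler is the fronted wh-phrase "who", at word 1.
(The other dependency links word 7 to a gap after word 10.)

1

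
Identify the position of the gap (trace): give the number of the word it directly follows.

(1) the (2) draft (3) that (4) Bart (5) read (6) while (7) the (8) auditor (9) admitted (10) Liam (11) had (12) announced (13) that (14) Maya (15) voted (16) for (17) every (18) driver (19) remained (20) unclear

5

The displaced element is "the draft" (word 2).
It functions as the direct object of "read", so the gap sits immediately after word 5 ("read").
Base order: Bart read the draft while the auditor admitted Liam had announced that Maya voted for every driver.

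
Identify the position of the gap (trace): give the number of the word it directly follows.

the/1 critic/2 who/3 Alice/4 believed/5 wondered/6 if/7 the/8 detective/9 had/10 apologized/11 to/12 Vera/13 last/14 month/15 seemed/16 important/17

The displaced element is "the critic" (word 2).
It is linked across 1 clause boundary (Ø).
It functions as the subject of "wondered", so the gap sits immediately after word 5 ("believed").
Base order: Alice believed the critic wondered if the detective had apologized to Vera last month.

5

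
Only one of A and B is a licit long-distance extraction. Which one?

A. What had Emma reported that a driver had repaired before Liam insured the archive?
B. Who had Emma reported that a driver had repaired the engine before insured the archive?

In B, the wh-phrase is extracted from inside an adjunct island (introduced by "before"), which blocks movement.
In A, the extraction path crosses only that-complement boundaries, which are transparent.
So A is grammatical.

A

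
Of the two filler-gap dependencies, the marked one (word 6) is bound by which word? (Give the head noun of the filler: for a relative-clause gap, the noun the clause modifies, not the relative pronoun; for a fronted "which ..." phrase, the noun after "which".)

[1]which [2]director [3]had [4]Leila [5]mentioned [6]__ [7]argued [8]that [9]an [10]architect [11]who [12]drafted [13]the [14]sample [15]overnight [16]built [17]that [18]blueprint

The marked gap is the subject of "argued".
Its filler is the fronted wh-phrase "which director", at word 2.
(The other dependency links word 10 to a gap after word 11.)

2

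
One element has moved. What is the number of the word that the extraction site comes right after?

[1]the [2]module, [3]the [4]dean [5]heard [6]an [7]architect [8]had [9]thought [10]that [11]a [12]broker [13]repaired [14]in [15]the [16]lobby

13

The displaced element is "the module" (word 2).
It is linked across 2 clause boundaries (Ø → that).
It functions as the direct object of "repaired", so the gap sits immediately after word 13 ("repaired").
Base order: The dean heard an architect had thought that a broker repaired the module in the lobby.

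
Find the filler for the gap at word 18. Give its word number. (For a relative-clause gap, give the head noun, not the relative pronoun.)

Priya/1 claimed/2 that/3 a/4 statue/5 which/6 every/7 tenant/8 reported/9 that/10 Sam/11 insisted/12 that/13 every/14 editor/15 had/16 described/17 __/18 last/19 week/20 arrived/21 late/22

The gap at 18 is the object of "described", inside a relative clause.
The relative pronoun is "which" (word 6); it is bound by the head noun immediately before it.
Its filler is the head noun "statue", at word 5.

5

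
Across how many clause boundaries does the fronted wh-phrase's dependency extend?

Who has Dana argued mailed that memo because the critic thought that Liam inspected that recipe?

1

"who" is extracted from the subject of "mailed".
Boundaries crossed, outermost first: [Ø] — 1 in total.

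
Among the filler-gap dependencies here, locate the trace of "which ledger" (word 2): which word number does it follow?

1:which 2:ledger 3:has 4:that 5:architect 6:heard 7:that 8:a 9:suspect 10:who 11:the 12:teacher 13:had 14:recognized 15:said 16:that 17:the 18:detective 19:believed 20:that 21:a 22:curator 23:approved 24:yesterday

The displaced element is "which ledger" (word 2).
It is linked across 3 clause boundaries (that → that → that).
It functions as the direct object of "approved", so the gap sits immediately after word 23 ("approved").
Base order: That architect has heard that a suspect who the teacher had recognized said that the detective believed that a curator approved which ledger yesterday.

23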